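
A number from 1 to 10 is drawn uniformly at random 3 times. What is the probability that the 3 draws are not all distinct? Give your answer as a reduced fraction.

P(all 3 different) = 10/10 · 9/10 · ··· · 8/10 = 18/25.
P(at least two equal) = 1 − 18/25 = 7/25.

7/25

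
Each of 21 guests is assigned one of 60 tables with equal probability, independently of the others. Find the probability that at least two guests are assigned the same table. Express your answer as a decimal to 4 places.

It's easier to compute the probability that all 21 are distinct.
P(all distinct) = 60/60 · 59/60 · ··· · 40/60 ≈ 0.0186.
So the probability of at least one match is 1 − 0.0186 = 0.9814.

0.9814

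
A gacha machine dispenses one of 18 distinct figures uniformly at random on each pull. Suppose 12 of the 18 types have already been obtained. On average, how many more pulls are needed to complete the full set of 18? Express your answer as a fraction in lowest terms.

441/10

Starting from 12 distinct types, each trial gives a new one with probability (18−i)/18 when i types are held, so the wait for the next new type is 18/(18−i).
E = 18/6 + 18/5 + 18/4 + 18/3 + 18/2 + 18/1 = 441/10.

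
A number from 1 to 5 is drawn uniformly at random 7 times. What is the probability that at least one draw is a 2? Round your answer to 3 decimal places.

P(no draw is a 2) = (4/5)^7 ≈ 0.210.
P(at least one) = 1 − 0.210 = 0.790.

0.790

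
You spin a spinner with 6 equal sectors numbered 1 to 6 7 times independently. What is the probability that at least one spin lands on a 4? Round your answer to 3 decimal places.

0.721

P(no spin lands on a 4) = (5/6)^7 ≈ 0.279.
P(at least one) = 1 − 0.279 = 0.721.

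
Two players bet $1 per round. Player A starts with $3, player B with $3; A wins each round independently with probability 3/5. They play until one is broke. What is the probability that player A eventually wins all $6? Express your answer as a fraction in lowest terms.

Let r = q/p = (2/5)/(3/5) = 2/3. The recurrence P(i) = p·P(i+1) + q·P(i−1) with P(0)=0, P(6)=1 gives P(i) = (1 − r^i)/(1 − r^6).
P(3) = (1 − (2/3)^3) / (1 − (2/3)^6) = 27/35.

27/35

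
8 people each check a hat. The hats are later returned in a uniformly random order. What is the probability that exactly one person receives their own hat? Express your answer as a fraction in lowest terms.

Choose which one is fixed: C(8,1) = 8 ways.
The remaining 7 must have no fixed point: D(7) = 1854.
P = 8·1854/40320 = 103/280.

103/280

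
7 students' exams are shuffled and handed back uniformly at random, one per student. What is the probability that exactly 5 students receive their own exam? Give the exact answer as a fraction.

Choose which 5 of the 7 are fixed: C(7,5) = 21 ways.
The remaining 2 must have no fixed point: D(2) = 1.
P = 21·1/5040 = 1/240.

1/240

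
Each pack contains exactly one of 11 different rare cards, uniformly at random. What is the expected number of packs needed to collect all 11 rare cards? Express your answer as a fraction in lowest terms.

83711/2520

After i distinct types are collected, each trial gives a new one with probability (11−i)/11, so the expected wait for the next new type is 11/(11−i).
E = 11/11 + 11/10 + 11/9 + 11/8 + 11/7 + 11/6 + 11/5 + 11/4 + 11/3 + 11/2 + 11/1 = 83711/2520.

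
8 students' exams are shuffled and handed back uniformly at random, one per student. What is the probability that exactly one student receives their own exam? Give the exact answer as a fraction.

Choose which one is fixed: C(8,1) = 8 ways.
The remaining 7 must have no fixed point: D(7) = 1854.
P = 8·1854/40320 = 103/280.

103/280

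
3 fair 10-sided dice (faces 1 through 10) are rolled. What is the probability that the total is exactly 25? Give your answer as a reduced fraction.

21/1000

There are 10^3 = 1000 equally likely outcomes.
The number of ordered 3-tuples from {1,…,10} summing to 25 is 21.
P(sum = 25) = 21/1000.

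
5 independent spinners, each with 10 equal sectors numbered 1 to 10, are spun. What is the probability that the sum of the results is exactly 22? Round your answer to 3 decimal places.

0.043

There are 10^5 = 100000 equally likely outcomes.
The number of ordered 5-tuples from {1,…,10} summing to 22 is 4335.
P(sum = 22) = 4335/100000 = 867/20000 ≈ 0.043.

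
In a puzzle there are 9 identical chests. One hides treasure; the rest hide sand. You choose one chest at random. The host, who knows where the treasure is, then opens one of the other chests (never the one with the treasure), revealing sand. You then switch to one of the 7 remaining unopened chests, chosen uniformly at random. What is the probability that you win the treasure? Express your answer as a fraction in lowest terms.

Your original chest holds the treasure with probability 1/9, so the other 8 collectively hold it with probability 8/9.
The host can always find an empty chest to open, so this doesn't change that 8/9; it is now spread over the 7 remaining unopened chests.
P(win by switching) = (8/9) · (1/7) = 8/63.

8/63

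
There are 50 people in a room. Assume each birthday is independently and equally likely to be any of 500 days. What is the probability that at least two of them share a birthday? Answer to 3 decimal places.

0.921

It's easier to compute the probability that all 50 are distinct.
P(all distinct) = 500/500 · 499/500 · ··· · 451/500 ≈ 0.079.
So the probability of at least one match is 1 − 0.079 = 0.921.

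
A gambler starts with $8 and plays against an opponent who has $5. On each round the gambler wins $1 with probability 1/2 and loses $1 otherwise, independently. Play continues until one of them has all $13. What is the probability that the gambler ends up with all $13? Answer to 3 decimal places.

With a fair step, P(i) = ½P(i−1) + ½P(i+1) with P(0)=0, P(13)=1 has the linear solution P(i) = i/13.
P(8) = 8/13 ≈ 0.615.

0.615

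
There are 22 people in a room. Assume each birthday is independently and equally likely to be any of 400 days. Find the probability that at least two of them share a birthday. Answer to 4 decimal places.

0.4446

It's easier to compute the probability that all 22 are distinct.
P(all distinct) = 400/400 · 399/400 · ··· · 379/400 ≈ 0.5554.
So the probability of at least one match is 1 − 0.5554 = 0.4446.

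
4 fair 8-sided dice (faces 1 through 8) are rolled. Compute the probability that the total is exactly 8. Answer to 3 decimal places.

0.009

There are 8^4 = 4096 equally likely outcomes.
The number of ordered 4-tuples from {1,…,8} summing to 8 is 35.
P(sum = 8) = 35/4096 ≈ 0.009.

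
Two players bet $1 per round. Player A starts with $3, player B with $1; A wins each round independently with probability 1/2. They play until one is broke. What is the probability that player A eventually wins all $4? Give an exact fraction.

3/4

With a fair step, P(i) = ½P(i−1) + ½P(i+1) with P(0)=0, P(4)=1 has the linear solution P(i) = i/4.
P(3) = 3/4.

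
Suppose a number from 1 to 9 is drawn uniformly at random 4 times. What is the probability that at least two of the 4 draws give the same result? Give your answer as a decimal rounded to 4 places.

P(all 4 different) = 9/9 · 8/9 · ··· · 6/9 ≈ 0.4609.
P(at least two equal) = 1 − 0.4609 = 0.5391.

0.5391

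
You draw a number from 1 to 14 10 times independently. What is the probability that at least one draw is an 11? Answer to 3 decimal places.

P(no draw is an 11) = (13/14)^10 ≈ 0.477.
P(at least one) = 1 − 0.477 = 0.523.

0.523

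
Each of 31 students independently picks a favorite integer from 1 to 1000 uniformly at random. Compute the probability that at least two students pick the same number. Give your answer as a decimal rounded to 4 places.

It's easier to compute the probability that all 31 are distinct.
P(all distinct) = 1000/1000 · 999/1000 · ··· · 970/1000 ≈ 0.6251.
So the probability of at least one match is 1 − 0.6251 = 0.3749.

0.3749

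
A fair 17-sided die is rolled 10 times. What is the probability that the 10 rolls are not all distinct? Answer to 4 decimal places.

P(all 10 different) = 17/17 · 16/17 · ··· · 8/17 ≈ 0.0350.
P(at least two equal) = 1 − 0.0350 = 0.9650.

0.9650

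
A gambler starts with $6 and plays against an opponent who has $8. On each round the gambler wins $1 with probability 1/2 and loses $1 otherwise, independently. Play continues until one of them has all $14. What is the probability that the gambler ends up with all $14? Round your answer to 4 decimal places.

With a fair step, P(i) = ½P(i−1) + ½P(i+1) with P(0)=0, P(14)=1 has the linear solution P(i) = i/14.
P(6) = 6/14 = 3/7 ≈ 0.4286.

0.4286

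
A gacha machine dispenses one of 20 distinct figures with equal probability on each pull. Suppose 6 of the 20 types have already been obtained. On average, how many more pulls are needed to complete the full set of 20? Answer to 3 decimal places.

65.031

Starting from 6 distinct types, each trial gives a new one with probability (20−i)/20 when i types are held, so the wait for the next new type is 20/(20−i).
E = 20/14 + 20/13 + 20/12 + 20/11 + 20/10 + 20/9 + 20/8 + 20/7 + 20/6 + 20/5 + 20/4 + 20/3 + 20/2 + 20/1 = 1171733/18018 ≈ 65.031.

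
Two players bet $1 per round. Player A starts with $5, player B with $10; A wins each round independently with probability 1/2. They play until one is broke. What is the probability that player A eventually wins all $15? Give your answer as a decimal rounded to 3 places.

With a fair step, P(i) = ½P(i−1) + ½P(i+1) with P(0)=0, P(15)=1 has the linear solution P(i) = i/15.
P(5) = 5/15 = 1/3 ≈ 0.333.

0.333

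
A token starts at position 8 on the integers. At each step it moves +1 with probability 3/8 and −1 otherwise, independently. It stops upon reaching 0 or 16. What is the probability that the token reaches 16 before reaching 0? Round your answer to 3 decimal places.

0.017

Let r = q/p = (5/8)/(3/8) = 5/3. The recurrence P(i) = p·P(i+1) + q·P(i−1) with P(0)=0, P(16)=1 gives P(i) = (1 − r^i)/(1 − r^16).
P(8) = (1 − (5/3)^8) / (1 − (5/3)^16) = 6561/397186 ≈ 0.017.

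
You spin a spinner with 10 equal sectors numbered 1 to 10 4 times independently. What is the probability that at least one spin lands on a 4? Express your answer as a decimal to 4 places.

P(no spin lands on a 4) = (9/10)^4 ≈ 0.6561.
P(at least one) = 1 − 0.6561 = 0.3439.

0.3439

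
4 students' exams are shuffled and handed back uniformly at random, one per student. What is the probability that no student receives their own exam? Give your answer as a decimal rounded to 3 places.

This is the derangement probability: permutations of 4 with no fixed point.
D(4) = 4! · (1 − 1/1! + 1/2! − ··· + (−1)^4/4!) = 9.
P = 9/24 = 3/8 ≈ 0.375.

0.375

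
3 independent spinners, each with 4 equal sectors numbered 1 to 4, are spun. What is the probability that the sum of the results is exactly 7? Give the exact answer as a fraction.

There are 4^3 = 64 equally likely outcomes.
The number of ordered 3-tuples from {1,…,4} summing to 7 is 12.
P(sum = 7) = 12/64 = 3/16.

3/16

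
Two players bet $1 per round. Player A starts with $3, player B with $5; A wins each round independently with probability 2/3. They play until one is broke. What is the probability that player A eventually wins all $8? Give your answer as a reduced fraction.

224/255

Let r = q/p = (1/3)/(2/3) = 1/2. The recurrence P(i) = p·P(i+1) + q·P(i−1) with P(0)=0, P(8)=1 gives P(i) = (1 − r^i)/(1 − r^8).
P(3) = (1 − (1/2)^3) / (1 − (1/2)^8) = 224/255.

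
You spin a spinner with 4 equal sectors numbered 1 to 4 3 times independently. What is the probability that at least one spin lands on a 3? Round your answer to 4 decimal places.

P(no spin lands on a 3) = (3/4)^3 ≈ 0.4219.
P(at least one) = 1 − 0.4219 = 0.5781.

0.5781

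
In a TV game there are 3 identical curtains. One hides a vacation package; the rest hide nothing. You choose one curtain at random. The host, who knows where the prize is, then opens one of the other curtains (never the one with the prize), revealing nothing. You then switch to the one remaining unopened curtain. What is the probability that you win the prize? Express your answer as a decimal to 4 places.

0.6667

Your original curtain holds the prize with probability 1/3, so the other 2 collectively hold it with probability 2/3.
The host can always find an empty curtain to open, so this doesn't change that 2/3; it is now spread over the 1 remaining unopened curtain.
P(win by switching) = (2/3) · (1/1) = 2/3 ≈ 0.6667.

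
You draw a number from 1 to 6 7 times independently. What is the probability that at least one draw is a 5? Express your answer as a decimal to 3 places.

P(no draw is a 5) = (5/6)^7 ≈ 0.279.
P(at least one) = 1 − 0.279 = 0.721.

0.721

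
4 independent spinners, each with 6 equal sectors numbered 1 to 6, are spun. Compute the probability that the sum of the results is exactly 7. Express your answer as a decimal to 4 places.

0.0154

There are 6^4 = 1296 equally likely outcomes.
The number of ordered 4-tuples from {1,…,6} summing to 7 is 20.
P(sum = 7) = 20/1296 = 5/324 ≈ 0.0154.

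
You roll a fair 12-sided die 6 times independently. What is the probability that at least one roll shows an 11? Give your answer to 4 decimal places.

P(no roll shows an 11) = (11/12)^6 ≈ 0.5933.
P(at least one) = 1 − 0.5933 = 0.4067.

0.4067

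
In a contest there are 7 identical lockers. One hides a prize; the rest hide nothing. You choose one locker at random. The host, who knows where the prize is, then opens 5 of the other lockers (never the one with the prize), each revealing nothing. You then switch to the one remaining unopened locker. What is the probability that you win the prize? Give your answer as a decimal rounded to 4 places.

Your original locker holds the prize with probability 1/7, so the other 6 collectively hold it with probability 6/7.
The host can always find 5 empty lockers to open, so the reveals don't change that 6/7; it is now spread over the 1 remaining unopened locker.
P(win by switching) = (6/7) · (1/1) = 6/7 ≈ 0.8571.

0.8571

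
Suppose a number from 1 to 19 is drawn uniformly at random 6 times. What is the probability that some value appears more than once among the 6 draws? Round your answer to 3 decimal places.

0.585

P(all 6 different) = 19/19 · 18/19 · ··· · 14/19 ≈ 0.415.
P(at least two equal) = 1 − 0.415 = 0.585.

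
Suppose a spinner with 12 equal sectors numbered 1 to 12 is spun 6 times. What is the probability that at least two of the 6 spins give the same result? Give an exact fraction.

1343/1728

P(all 6 different) = 12/12 · 11/12 · ··· · 7/12 = 385/1728.
P(at least two equal) = 1 − 385/1728 = 1343/1728.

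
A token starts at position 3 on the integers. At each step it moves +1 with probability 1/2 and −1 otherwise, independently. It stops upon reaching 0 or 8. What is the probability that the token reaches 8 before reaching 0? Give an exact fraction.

With a fair step, P(i) = ½P(i−1) + ½P(i+1) with P(0)=0, P(8)=1 has the linear solution P(i) = i/8.
P(3) = 3/8.

3/8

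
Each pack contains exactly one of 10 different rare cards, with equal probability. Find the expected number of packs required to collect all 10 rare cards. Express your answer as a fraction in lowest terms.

After i distinct types are collected, each trial gives a new one with probability (10−i)/10, so the expected wait for the next new type is 10/(10−i).
E = 10/10 + 10/9 + 10/8 + 10/7 + 10/6 + 10/5 + 10/4 + 10/3 + 10/2 + 10/1 = 7381/252.

7381/252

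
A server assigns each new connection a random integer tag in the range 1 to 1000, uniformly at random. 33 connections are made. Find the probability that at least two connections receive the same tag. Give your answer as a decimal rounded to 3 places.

0.414

It's easier to compute the probability that all 33 are distinct.
P(all distinct) = 1000/1000 · 999/1000 · ··· · 968/1000 ≈ 0.586.
So the probability of at least one match is 1 − 0.586 = 0.414.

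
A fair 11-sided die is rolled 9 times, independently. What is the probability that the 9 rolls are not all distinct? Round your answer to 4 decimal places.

P(all 9 different) = 11/11 · 10/11 · ··· · 3/11 ≈ 0.0085.
P(at least two equal) = 1 − 0.0085 = 0.9915.

0.9915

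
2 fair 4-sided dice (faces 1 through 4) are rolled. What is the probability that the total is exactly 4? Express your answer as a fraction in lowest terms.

There are 4^2 = 16 equally likely outcomes.
The number of ordered 2-tuples from {1,…,4} summing to 4 is 3.
P(sum = 4) = 3/16.

3/16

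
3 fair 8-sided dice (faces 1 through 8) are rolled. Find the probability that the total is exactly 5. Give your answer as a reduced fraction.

There are 8^3 = 512 equally likely outcomes.
The number of ordered 3-tuples from {1,…,8} summing to 5 is 6.
P(sum = 5) = 6/512 = 3/256.

3/256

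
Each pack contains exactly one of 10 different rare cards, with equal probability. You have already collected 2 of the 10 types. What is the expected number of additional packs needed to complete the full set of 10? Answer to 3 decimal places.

27.179

Starting from 2 distinct types, each trial gives a new one with probability (10−i)/10 when i types are held, so the wait for the next new type is 10/(10−i).
E = 10/8 + 10/7 + 10/6 + 10/5 + 10/4 + 10/3 + 10/2 + 10/1 = 761/28 ≈ 27.179.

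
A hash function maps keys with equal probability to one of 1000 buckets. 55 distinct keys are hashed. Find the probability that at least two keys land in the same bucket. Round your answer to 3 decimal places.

It's easier to compute the probability that all 55 are distinct.
P(all distinct) = 1000/1000 · 999/1000 · ··· · 946/1000 ≈ 0.220.
So the probability of at least one match is 1 − 0.220 = 0.780.

0.780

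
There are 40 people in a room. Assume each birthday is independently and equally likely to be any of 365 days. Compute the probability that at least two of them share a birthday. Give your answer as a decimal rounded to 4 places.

It's easier to compute the probability that all 40 are distinct.
P(all distinct) = 365/365 · 364/365 · ··· · 326/365 ≈ 0.1088.
So the probability of at least one match is 1 − 0.1088 = 0.8912.

0.8912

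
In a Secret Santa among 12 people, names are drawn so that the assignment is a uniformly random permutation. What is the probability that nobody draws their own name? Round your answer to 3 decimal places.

This is the derangement probability: permutations of 12 with no fixed point.
D(12) = 12! · (1 − 1/1! + 1/2! − ··· + (−1)^12/12!) = 176214841.
P = 176214841/479001600 = 16019531/43545600 ≈ 0.368.

0.368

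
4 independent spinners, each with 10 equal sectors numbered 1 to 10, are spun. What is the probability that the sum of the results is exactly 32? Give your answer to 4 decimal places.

There are 10^4 = 10000 equally likely outcomes.
The number of ordered 4-tuples from {1,…,10} summing to 32 is 165.
P(sum = 32) = 165/10000 = 33/2000 ≈ 0.0165.

0.0165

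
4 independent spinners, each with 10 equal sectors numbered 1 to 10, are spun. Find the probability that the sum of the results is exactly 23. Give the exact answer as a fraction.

There are 10^4 = 10000 equally likely outcomes.
The number of ordered 4-tuples from {1,…,10} summing to 23 is 660.
P(sum = 23) = 660/10000 = 33/500.

33/500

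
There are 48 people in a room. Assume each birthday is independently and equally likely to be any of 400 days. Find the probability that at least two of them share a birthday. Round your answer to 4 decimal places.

0.9471

It's easier to compute the probability that all 48 are distinct.
P(all distinct) = 400/400 · 399/400 · ··· · 353/400 ≈ 0.0529.
So the probability of at least one match is 1 − 0.0529 = 0.9471.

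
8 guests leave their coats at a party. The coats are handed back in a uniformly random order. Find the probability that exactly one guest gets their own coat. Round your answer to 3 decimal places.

Choose which one is fixed: C(8,1) = 8 ways.
The remaining 7 must have no fixed point: D(7) = 1854.
P = 8·1854/40320 = 103/280 ≈ 0.368.

0.368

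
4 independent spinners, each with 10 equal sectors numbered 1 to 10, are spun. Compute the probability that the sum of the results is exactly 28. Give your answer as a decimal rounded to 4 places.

There are 10^4 = 10000 equally likely outcomes.
The number of ordered 4-tuples from {1,…,10} summing to 28 is 415.
P(sum = 28) = 415/10000 = 83/2000 ≈ 0.0415.

0.0415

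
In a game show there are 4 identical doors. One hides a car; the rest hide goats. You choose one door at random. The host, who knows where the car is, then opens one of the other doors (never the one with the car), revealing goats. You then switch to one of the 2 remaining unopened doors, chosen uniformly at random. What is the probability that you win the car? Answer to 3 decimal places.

0.375

Your original door holds the car with probability 1/4, so the other 3 collectively hold it with probability 3/4.
The host can always find an empty door to open, so this doesn't change that 3/4; it is now spread over the 2 remaining unopened doors.
P(win by switching) = (3/4) · (1/2) = 3/8 ≈ 0.375.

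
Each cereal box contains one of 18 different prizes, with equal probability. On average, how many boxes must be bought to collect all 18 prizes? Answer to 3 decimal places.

After i distinct types are collected, each trial gives a new one with probability (18−i)/18, so the expected wait for the next new type is 18/(18−i).
E = 18/18 + 18/17 + 18/16 + 18/15 + 18/14 + 18/13 + 18/12 + 18/11 + 18/10 + 18/9 + 18/8 + 18/7 + 18/6 + 18/5 + 18/4 + 18/3 + 18/2 + 18/1 = 42822903/680680 ≈ 62.912.

62.912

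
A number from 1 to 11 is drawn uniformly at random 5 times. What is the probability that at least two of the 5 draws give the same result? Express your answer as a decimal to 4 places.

0.6558

P(all 5 different) = 11/11 · 10/11 · ··· · 7/11 ≈ 0.3442.
P(at least two equal) = 1 − 0.3442 = 0.6558.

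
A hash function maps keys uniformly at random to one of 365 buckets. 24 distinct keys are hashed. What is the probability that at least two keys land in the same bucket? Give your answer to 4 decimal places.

0.5383

It's easier to compute the probability that all 24 are distinct.
P(all distinct) = 365/365 · 364/365 · ··· · 342/365 ≈ 0.4617.
So the probability of at least one match is 1 − 0.4617 = 0.5383.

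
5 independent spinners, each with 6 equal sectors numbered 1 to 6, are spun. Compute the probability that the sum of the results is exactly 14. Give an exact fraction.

5/72

There are 6^5 = 7776 equally likely outcomes.
The number of ordered 5-tuples from {1,…,6} summing to 14 is 540.
P(sum = 14) = 540/7776 = 5/72.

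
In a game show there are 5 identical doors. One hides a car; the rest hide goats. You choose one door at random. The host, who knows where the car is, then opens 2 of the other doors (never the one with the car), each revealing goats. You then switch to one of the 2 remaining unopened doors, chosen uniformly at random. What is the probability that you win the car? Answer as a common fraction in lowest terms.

Your original door holds the car with probability 1/5, so the other 4 collectively hold it with probability 4/5.
The host can always find 2 empty doors to open, so the reveals don't change that 4/5; it is now spread over the 2 remaining unopened doors.
P(win by switching) = (4/5) · (1/2) = 2/5.

2/5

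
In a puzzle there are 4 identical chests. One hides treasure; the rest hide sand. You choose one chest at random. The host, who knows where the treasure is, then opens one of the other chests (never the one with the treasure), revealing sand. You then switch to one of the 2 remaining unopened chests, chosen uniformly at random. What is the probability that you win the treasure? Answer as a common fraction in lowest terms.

Your original chest holds the treasure with probability 1/4, so the other 3 collectively hold it with probability 3/4.
The host can always find an empty chest to open, so this doesn't change that 3/4; it is now spread over the 2 remaining unopened chests.
P(win by switching) = (3/4) · (1/2) = 3/8.

3/8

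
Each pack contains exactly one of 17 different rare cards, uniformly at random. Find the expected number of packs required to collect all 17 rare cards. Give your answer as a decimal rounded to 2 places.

58.47

After i distinct types are collected, each trial gives a new one with probability (17−i)/17, so the expected wait for the next new type is 17/(17−i).
E = 17/17 + 17/16 + 17/15 + 17/14 + 17/13 + 17/12 + 17/11 + 17/10 + 17/9 + 17/8 + 17/7 + 17/6 + 17/5 + 17/4 + 17/3 + 17/2 + 17/1 = 42142223/720720 ≈ 58.47.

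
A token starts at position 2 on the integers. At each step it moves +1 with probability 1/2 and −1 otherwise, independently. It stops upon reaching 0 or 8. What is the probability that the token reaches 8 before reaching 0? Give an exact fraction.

With a fair step, P(i) = ½P(i−1) + ½P(i+1) with P(0)=0, P(8)=1 has the linear solution P(i) = i/8.
P(2) = 2/8 = 1/4.

1/4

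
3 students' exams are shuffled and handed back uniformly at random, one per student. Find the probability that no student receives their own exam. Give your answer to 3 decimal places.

This is the derangement probability: permutations of 3 with no fixed point.
D(3) = 3! · (1 − 1/1! + 1/2! − ··· + (−1)^3/3!) = 2.
P = 2/6 = 1/3 ≈ 0.333.

0.333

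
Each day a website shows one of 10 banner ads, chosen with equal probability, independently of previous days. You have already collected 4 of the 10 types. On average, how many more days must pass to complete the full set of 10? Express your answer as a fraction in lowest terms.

49/2

Starting from 4 distinct types, each trial gives a new one with probability (10−i)/10 when i types are held, so the wait for the next new type is 10/(10−i).
E = 10/6 + 10/5 + 10/4 + 10/3 + 10/2 + 10/1 = 49/2.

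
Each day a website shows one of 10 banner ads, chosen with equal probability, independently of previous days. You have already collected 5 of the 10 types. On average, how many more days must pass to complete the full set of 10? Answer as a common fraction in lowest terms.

Starting from 5 distinct types, each trial gives a new one with probability (10−i)/10 when i types are held, so the wait for the next new type is 10/(10−i).
E = 10/5 + 10/4 + 10/3 + 10/2 + 10/1 = 137/6.

137/6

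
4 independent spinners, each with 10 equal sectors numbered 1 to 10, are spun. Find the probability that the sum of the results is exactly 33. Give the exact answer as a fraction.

3/250

There are 10^4 = 10000 equally likely outcomes.
The number of ordered 4-tuples from {1,…,10} summing to 33 is 120.
P(sum = 33) = 120/10000 = 3/250.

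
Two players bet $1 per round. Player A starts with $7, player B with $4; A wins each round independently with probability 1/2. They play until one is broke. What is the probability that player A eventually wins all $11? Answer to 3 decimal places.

With a fair step, P(i) = ½P(i−1) + ½P(i+1) with P(0)=0, P(11)=1 has the linear solution P(i) = i/11.
P(7) = 7/11 ≈ 0.636.

0.636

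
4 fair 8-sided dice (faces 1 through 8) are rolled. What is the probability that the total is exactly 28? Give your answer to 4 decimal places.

0.0085

There are 8^4 = 4096 equally likely outcomes.
The number of ordered 4-tuples from {1,…,8} summing to 28 is 35.
P(sum = 28) = 35/4096 ≈ 0.0085.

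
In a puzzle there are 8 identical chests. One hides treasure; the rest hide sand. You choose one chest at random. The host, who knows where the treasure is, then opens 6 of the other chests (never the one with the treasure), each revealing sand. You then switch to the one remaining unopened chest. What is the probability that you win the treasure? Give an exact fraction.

Your original chest holds the treasure with probability 1/8, so the other 7 collectively hold it with probability 7/8.
The host can always find 6 empty chests to open, so the reveals don't change that 7/8; it is now spread over the 1 remaining unopened chest.
P(win by switching) = (7/8) · (1/1) = 7/8.

7/8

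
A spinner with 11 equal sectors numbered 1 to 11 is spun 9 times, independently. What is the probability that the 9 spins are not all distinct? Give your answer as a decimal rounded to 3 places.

0.992

P(all 9 different) = 11/11 · 10/11 · ··· · 3/11 ≈ 0.008.
P(at least two equal) = 1 − 0.008 = 0.992.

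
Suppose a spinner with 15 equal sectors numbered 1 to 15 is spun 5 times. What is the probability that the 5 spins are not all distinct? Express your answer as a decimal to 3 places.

0.525

P(all 5 different) = 15/15 · 14/15 · ··· · 11/15 ≈ 0.475.
P(at least two equal) = 1 − 0.475 = 0.525.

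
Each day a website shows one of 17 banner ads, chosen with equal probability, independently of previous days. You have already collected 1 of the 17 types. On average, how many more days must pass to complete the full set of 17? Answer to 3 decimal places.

Starting from 1 distinct type, each trial gives a new one with probability (17−i)/17 when i types are held, so the wait for the next new type is 17/(17−i).
E = 17/16 + 17/15 + 17/14 + 17/13 + 17/12 + 17/11 + 17/10 + 17/9 + 17/8 + 17/7 + 17/6 + 17/5 + 17/4 + 17/3 + 17/2 + 17/1 = 41421503/720720 ≈ 57.472.

57.472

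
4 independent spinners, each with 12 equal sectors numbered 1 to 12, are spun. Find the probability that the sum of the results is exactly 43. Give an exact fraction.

7/2592

There are 12^4 = 20736 equally likely outcomes.
The number of ordered 4-tuples from {1,…,12} summing to 43 is 56.
P(sum = 43) = 56/20736 = 7/2592.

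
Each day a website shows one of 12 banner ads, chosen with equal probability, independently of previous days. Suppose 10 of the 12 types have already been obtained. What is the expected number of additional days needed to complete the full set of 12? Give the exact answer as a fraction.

18

Starting from 10 distinct types, each trial gives a new one with probability (12−i)/12 when i types are held, so the wait for the next new type is 12/(12−i).
E = 12/2 + 12/1 = 18.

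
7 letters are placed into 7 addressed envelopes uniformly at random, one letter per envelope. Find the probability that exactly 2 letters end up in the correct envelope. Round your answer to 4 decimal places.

0.1833

Choose which 2 of the 7 are fixed: C(7,2) = 21 ways.
The remaining 5 must have no fixed point: D(5) = 44.
P = 21·44/5040 = 11/60 ≈ 0.1833.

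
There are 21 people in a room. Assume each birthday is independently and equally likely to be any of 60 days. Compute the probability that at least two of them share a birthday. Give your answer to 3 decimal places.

0.981

It's easier to compute the probability that all 21 are distinct.
P(all distinct) = 60/60 · 59/60 · ··· · 40/60 ≈ 0.019.
So the probability of at least one match is 1 − 0.019 = 0.981.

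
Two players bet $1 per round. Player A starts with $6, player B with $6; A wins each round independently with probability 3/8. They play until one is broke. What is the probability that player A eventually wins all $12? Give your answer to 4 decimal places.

Let r = q/p = (5/8)/(3/8) = 5/3. The recurrence P(i) = p·P(i+1) + q·P(i−1) with P(0)=0, P(12)=1 gives P(i) = (1 − r^i)/(1 − r^12).
P(6) = (1 − (5/3)^6) / (1 − (5/3)^12) = 729/16354 ≈ 0.0446.

0.0446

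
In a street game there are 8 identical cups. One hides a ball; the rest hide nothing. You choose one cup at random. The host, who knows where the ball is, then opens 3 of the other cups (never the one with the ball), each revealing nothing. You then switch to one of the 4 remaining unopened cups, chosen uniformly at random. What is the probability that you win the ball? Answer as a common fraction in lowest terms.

Your original cup holds the ball with probability 1/8, so the other 7 collectively hold it with probability 7/8.
The host can always find 3 empty cups to open, so the reveals don't change that 7/8; it is now spread over the 4 remaining unopened cups.
P(win by switching) = (7/8) · (1/4) = 7/32.

7/32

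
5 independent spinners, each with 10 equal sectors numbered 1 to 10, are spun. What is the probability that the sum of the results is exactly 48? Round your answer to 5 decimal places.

0.00015

There are 10^5 = 100000 equally likely outcomes.
The number of ordered 5-tuples from {1,…,10} summing to 48 is 15.
P(sum = 48) = 15/100000 = 3/20000 ≈ 0.00015.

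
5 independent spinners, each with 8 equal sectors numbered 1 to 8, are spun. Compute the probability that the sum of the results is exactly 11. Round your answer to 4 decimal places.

0.0064

There are 8^5 = 32768 equally likely outcomes.
The number of ordered 5-tuples from {1,…,8} summing to 11 is 210.
P(sum = 11) = 210/32768 = 105/16384 ≈ 0.0064.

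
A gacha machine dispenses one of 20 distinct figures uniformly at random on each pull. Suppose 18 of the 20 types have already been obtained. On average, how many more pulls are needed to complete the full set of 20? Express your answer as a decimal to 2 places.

30.00

Starting from 18 distinct types, each trial gives a new one with probability (20−i)/20 when i types are held, so the wait for the next new type is 20/(20−i).
E = 20/2 + 20/1 = 30 ≈ 30.00.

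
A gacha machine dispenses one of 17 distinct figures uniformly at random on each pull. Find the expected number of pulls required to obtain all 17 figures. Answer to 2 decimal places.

58.47

After i distinct types are collected, each trial gives a new one with probability (17−i)/17, so the expected wait for the next new type is 17/(17−i).
E = 17/17 + 17/16 + 17/15 + 17/14 + 17/13 + 17/12 + 17/11 + 17/10 + 17/9 + 17/8 + 17/7 + 17/6 + 17/5 + 17/4 + 17/3 + 17/2 + 17/1 = 42142223/720720 ≈ 58.47.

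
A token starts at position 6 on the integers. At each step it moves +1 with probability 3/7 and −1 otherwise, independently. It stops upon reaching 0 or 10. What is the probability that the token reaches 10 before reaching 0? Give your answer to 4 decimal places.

Let r = q/p = (4/7)/(3/7) = 4/3. The recurrence P(i) = p·P(i+1) + q·P(i−1) with P(0)=0, P(10)=1 gives P(i) = (1 − r^i)/(1 − r^10).
P(6) = (1 − (4/3)^6) / (1 − (4/3)^10) = 38961/141361 ≈ 0.2756.

0.2756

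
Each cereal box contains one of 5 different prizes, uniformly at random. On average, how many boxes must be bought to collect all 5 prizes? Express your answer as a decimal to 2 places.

After i distinct types are collected, each trial gives a new one with probability (5−i)/5, so the expected wait for the next new type is 5/(5−i).
E = 5/5 + 5/4 + 5/3 + 5/2 + 5/1 = 137/12 ≈ 11.42.

11.42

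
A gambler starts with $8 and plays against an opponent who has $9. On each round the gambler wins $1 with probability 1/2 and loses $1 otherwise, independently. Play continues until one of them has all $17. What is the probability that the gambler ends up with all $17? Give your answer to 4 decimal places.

0.4706

With a fair step, P(i) = ½P(i−1) + ½P(i+1) with P(0)=0, P(17)=1 has the linear solution P(i) = i/17.
P(8) = 8/17 ≈ 0.4706.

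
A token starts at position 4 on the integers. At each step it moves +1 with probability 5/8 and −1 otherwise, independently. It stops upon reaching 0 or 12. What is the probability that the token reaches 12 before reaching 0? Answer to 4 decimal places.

Let r = q/p = (3/8)/(5/8) = 3/5. The recurrence P(i) = p·P(i+1) + q·P(i−1) with P(0)=0, P(12)=1 gives P(i) = (1 − r^i)/(1 − r^12).
P(4) = (1 − (3/5)^4) / (1 − (3/5)^12) = 390625/447811 ≈ 0.8723.

0.8723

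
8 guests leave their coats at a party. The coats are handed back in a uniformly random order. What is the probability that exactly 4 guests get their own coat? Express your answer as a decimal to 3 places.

Choose which 4 of the 8 are fixed: C(8,4) = 70 ways.
The remaining 4 must have no fixed point: D(4) = 9.
P = 70·9/40320 = 1/64 ≈ 0.016.

0.016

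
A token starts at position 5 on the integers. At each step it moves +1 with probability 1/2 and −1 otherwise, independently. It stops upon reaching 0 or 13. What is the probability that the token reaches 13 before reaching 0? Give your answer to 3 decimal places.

0.385

With a fair step, P(i) = ½P(i−1) + ½P(i+1) with P(0)=0, P(13)=1 has the linear solution P(i) = i/13.
P(5) = 5/13 ≈ 0.385.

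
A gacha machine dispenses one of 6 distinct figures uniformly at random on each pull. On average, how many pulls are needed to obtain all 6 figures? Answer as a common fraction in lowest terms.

147/10

After i distinct types are collected, each trial gives a new one with probability (6−i)/6, so the expected wait for the next new type is 6/(6−i).
E = 6/6 + 6/5 + 6/4 + 6/3 + 6/2 + 6/1 = 147/10.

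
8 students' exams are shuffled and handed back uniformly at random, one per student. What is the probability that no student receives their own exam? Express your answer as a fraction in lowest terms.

This is the derangement probability: permutations of 8 with no fixed point.
D(8) = 8! · (1 − 1/1! + 1/2! − ··· + (−1)^8/8!) = 14833.
P = 14833/40320 = 2119/5760.

2119/5760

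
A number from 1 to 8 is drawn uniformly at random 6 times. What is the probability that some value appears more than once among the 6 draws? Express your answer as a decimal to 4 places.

0.9231

P(all 6 different) = 8/8 · 7/8 · ··· · 3/8 ≈ 0.0769.
P(at least two equal) = 1 − 0.0769 = 0.9231.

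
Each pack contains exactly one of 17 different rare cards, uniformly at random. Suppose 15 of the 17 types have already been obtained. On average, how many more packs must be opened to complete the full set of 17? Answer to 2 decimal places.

25.50

Starting from 15 distinct types, each trial gives a new one with probability (17−i)/17 when i types are held, so the wait for the next new type is 17/(17−i).
E = 17/2 + 17/1 = 51/2 ≈ 25.50.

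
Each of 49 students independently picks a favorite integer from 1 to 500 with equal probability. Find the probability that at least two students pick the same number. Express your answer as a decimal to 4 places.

0.9121

It's easier to compute the probability that all 49 are distinct.
P(all distinct) = 500/500 · 499/500 · ··· · 452/500 ≈ 0.0879.
So the probability of at least one match is 1 − 0.0879 = 0.9121.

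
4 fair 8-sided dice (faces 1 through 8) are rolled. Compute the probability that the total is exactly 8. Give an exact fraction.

35/4096

There are 8^4 = 4096 equally likely outcomes.
The number of ordered 4-tuples from {1,…,8} summing to 8 is 35.
P(sum = 8) = 35/4096.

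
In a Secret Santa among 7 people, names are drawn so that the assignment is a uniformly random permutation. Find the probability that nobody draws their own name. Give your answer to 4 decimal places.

0.3679

This is the derangement probability: permutations of 7 with no fixed point.
D(7) = 7! · (1 − 1/1! + 1/2! − ··· + (−1)^7/7!) = 1854.
P = 1854/5040 = 103/280 ≈ 0.3679.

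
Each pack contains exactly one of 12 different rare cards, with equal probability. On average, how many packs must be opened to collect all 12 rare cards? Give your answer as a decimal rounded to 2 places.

After i distinct types are collected, each trial gives a new one with probability (12−i)/12, so the expected wait for the next new type is 12/(12−i).
E = 12/12 + 12/11 + 12/10 + 12/9 + 12/8 + 12/7 + 12/6 + 12/5 + 12/4 + 12/3 + 12/2 + 12/1 = 86021/2310 ≈ 37.24.

37.24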